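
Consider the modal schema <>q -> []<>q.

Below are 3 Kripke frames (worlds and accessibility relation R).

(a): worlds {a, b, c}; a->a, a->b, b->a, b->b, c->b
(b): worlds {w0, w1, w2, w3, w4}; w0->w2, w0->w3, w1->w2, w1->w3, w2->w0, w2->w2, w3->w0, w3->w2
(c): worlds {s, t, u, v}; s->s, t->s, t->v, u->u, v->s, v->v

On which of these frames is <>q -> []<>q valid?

(a)

This is the axiom for the Euclidean property; its first-order frame correspondent is forall x forall y forall z (Rxy & Rxz -> Ryz).
(a): condition met.
(b): fails — Rw0w2 and Rw0w3 but not Rw2w3.
(c): fails — Rts and Rtv but not Rsv.
Valid on: (a).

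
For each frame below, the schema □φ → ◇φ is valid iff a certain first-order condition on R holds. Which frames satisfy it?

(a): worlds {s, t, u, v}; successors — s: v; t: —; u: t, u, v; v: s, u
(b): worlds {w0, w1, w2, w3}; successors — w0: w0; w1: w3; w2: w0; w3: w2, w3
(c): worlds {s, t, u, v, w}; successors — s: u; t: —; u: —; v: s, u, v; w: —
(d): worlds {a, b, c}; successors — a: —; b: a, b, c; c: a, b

(b)

Frame correspondent (Sahlqvist): ∀x ∃y Rxy — i.e. seriality.
(a): fails — world t has no successor.
(b): satisfies the condition.
(c): fails — world t has no successor.
(d): fails — world a has no successor.
Valid on: (b).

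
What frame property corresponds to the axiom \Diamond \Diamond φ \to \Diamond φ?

transitivity

This is frame-equivalent to □φ → □□φ (substitute ¬φ for φ and contrapose).
Suppose □φ→□□φ is valid. Take Rxy, Ryz and set V(φ)={w : Rxw}. Then □φ at x, so □□φ at x, so □φ at y, so φ at z, i.e. Rxz.
Conversely, any frame satisfying \forall x \forall y \forall z (Rxy \wedge Ryz \to Rxz) validates the schema.
Frame condition: \forall x \forall y \forall z (Rxy \wedge Ryz \to Rxz).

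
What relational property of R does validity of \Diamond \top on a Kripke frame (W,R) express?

seriality: \forall x \exists y Rxy

This schema is equivalent to the D axiom □A → ◇A.
Its frame correspondent is seriality — \forall x \exists y Rxy.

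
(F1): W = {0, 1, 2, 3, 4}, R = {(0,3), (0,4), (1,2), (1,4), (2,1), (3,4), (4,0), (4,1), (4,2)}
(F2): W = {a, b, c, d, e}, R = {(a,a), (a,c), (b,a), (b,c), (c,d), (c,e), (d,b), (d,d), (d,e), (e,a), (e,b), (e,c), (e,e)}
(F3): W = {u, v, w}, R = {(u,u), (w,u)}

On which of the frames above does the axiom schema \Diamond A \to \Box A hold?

(F3)

The schema corresponds to partial functionality: \forall x \forall y \forall z (Rxy \wedge Rxz \to y = z).
(F1): fails — 0 sees both 3 and 4.
(F2): fails — a sees both a and c.
(F3): satisfies the condition.
Valid on: (F3).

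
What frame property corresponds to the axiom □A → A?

Suppose □A→A is valid. At any x set V(A)={w : Rxw}. Then □A holds at x, so A holds at x, i.e. Rxx.
Conversely, on a frame with reflexivity the schema holds at every world under every valuation.
Frame condition: ∀x Rxx.

reflexivity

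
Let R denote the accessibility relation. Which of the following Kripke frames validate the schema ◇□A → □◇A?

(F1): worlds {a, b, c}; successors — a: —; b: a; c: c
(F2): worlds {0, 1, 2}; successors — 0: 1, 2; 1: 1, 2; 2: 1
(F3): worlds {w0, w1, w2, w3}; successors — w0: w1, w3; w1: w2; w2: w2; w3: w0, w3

(F2)

This is the axiom for convergence; its first-order frame correspondent is ∀x ∀y ∀z (Rxy ∧ Rxz → ∃w (Ryw ∧ Rzw)).
(F1): fails — Rba and Rba but a and a have no common successor.
(F2): holds.
(F3): fails — Rw0w1 and Rw0w3 but w1 and w3 have no common successor.
Valid on: (F2).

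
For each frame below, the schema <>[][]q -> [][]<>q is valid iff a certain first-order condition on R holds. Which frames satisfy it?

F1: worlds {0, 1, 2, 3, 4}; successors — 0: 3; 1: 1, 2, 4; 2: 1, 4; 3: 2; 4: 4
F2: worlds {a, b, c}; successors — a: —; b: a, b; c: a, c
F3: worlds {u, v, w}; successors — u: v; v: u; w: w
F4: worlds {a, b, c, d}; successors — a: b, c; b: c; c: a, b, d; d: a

F1, F3

The schema corresponds to a generalized confluence (Geach) condition: forall x forall y forall z ((xRy & x R^2 z) -> exists w (y R^2 w & zRw)).
F1: ✓.
F2: fails — bRa, bR²a but no w with aR²w and aRw.
F3: ✓.
F4: fails — aRb, aR²b but no w with bR²w and bRw.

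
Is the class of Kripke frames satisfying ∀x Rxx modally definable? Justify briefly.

Yes — defined by □p → p

This is a Sahlqvist condition; the T axiom □p → p defines it.
Suppose □p→p is valid. At any x set V(p)={w : Rxw}. Then □p holds at x, so p holds at x, i.e. Rxx.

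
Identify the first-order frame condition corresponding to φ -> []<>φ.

This schema is the B axiom.
It corresponds to symmetry: forall x forall y (Rxy -> Ryx).

Symmetry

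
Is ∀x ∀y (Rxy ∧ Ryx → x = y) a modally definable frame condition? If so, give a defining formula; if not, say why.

Any modally definable frame class is closed under surjective bounded morphisms.
The 8-cycle (worlds a,b,c,d,e,f,g,h with a→b→c→d→e→f→g→h→a) is antisymmetric. Sending even-indexed worlds to • and odd-indexed worlds to ∘ is a surjective bounded morphism onto the two-world frame with •↔∘, which is not antisymmetric.
Hence antisymmetry is not modally definable.

No — not modally definable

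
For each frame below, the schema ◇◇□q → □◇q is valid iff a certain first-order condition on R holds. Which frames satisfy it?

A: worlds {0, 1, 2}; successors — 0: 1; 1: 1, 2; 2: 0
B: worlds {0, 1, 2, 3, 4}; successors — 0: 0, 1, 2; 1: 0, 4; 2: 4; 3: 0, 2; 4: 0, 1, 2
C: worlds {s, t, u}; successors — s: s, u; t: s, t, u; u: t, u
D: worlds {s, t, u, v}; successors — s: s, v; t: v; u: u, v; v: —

Frame correspondent (Sahlqvist): ∀x ∀y ∀z ((xR²y ∧ xRz) → ∃w (yRw ∧ zRw)) — i.e. a generalized confluence (Geach) condition.
A: fails — 0R²2, 0R1 but no w with 2Rw and 1Rw.
B: fails — 0R²0, 0R2 but no w with 0Rw and 2Rw.
C: condition met.
D: fails — sR²s, sRv but no w with sRw and vRw.

C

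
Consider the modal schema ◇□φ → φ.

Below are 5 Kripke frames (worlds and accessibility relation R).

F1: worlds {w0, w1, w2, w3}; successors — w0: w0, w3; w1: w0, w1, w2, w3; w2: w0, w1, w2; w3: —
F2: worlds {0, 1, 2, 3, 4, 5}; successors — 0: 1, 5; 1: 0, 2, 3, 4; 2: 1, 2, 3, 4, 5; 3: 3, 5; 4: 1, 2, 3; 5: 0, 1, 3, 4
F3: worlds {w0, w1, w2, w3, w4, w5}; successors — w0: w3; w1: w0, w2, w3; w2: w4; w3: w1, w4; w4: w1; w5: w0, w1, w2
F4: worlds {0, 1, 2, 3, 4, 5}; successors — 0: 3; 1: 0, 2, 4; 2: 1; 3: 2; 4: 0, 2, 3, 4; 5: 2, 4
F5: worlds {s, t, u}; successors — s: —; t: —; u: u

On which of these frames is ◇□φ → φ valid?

F5

This is the axiom for symmetry; its first-order frame correspondent is ∀x ∀y (Rxy → Ryx).
F1: fails — Rw1w0 but not Rw0w1.
F2: fails — R25 but not R52.
F3: fails — Rw1w2 but not Rw2w1.
F4: fails — R10 but not R01.
F5: satisfies the condition.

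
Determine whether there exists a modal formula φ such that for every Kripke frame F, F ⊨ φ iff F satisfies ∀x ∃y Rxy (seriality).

Yes: it is seriality, defined by the D schema □r → ◇r.

Yes — defined by □r → ◇r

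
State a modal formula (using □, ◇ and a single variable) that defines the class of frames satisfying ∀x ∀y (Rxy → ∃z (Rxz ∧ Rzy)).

□□q → □q

The condition is density. The C4 schema □□q → □q defines it.
Suppose □□q→□q is valid. Take Rxy and set V(q)={w : xR²w}. Then □□q at x, so □q at x, so q at y, i.e. ∃z(Rxz∧Rzy).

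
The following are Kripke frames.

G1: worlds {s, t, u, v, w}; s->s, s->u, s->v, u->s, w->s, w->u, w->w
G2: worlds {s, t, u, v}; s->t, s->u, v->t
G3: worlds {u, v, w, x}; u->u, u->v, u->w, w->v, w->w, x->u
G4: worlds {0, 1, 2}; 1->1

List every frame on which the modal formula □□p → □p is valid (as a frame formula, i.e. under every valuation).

G1, G3, G4

The schema corresponds to density: ∀x ∀y (Rxy → ∃z (Rxz ∧ Rzy)).
G1: satisfies the condition.
G2: fails — Rsu but no z with Rsz and Rzu.
G3: satisfies the condition.
G4: satisfies the condition.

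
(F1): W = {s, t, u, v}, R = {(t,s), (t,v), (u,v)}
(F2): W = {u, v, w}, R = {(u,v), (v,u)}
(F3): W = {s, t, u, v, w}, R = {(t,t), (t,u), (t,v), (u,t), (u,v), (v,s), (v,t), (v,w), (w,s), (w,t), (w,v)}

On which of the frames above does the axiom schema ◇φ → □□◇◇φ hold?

This is the axiom for a generalized confluence (Geach) condition; its first-order frame correspondent is ∀x ∀y ∀z ((xRy ∧ xR²z) → ∃w (y = w ∧ zR²w)).
(F1): ✓.
(F2): fails — uRv, uR²u but no t with v=t and uR²t.
(F3): fails — tRt, tR²s but no w* with t=w* and sR²w*.

(F1)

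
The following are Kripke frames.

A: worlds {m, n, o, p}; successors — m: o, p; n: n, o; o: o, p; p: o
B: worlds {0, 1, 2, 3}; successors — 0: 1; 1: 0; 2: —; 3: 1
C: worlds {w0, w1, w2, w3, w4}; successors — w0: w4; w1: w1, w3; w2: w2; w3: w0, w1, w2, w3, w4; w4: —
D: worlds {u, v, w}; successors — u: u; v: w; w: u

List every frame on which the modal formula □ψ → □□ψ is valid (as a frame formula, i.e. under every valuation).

Frame correspondent (Sahlqvist): ∀x ∀y ∀z (Rxy ∧ Ryz → Rxz) — i.e. transitivity.
A: fails — Rno and Rop but not Rnp.
B: fails — R01 and R10 but not R00.
C: fails — Rw1w3 and Rw3w0 but not Rw1w0.
D: fails — Rvw and Rwu but not Rvu.

none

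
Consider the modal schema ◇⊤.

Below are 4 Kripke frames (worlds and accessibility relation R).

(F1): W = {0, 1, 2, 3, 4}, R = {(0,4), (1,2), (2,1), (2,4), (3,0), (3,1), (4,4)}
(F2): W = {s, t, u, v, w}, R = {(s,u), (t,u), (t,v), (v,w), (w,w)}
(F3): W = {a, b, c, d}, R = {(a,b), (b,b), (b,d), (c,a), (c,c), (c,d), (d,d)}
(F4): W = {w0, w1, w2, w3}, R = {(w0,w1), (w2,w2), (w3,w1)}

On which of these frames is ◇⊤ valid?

Frame correspondent (Sahlqvist): ∀x ∃y Rxy — i.e. seriality.
(F1): ✓.
(F2): fails — world u has no successor.
(F3): ✓.
(F4): fails — world w1 has no successor.
Valid on: (F1), (F3).

(F1), (F3)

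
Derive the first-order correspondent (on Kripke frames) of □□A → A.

This is a Sahlqvist (Geach-type) schema ◇^0□^2A → □^0◇^0A.
First-order correspondent: ∀x ∃w (xR²w ∧ x = w).

∀x ∃w (xR²w ∧ x = w)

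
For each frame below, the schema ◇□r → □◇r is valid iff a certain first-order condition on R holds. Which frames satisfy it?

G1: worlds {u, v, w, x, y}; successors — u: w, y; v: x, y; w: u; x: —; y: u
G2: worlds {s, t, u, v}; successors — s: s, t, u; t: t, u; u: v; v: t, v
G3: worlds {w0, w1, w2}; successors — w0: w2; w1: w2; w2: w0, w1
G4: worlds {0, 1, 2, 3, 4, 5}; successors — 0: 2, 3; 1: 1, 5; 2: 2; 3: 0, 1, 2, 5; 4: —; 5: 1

This is the axiom for convergence; its first-order frame correspondent is ∀x ∀y ∀z (Rxy ∧ Rxz → ∃w (Ryw ∧ Rzw)).
G1: fails — Rvx and Rvx but x and x have no common successor.
G2: fails — Rsu and Rss but u and s have no common successor.
G3: condition met.
G4: fails — R32 and R31 but 2 and 1 have no common successor.
Valid on: G3.

G3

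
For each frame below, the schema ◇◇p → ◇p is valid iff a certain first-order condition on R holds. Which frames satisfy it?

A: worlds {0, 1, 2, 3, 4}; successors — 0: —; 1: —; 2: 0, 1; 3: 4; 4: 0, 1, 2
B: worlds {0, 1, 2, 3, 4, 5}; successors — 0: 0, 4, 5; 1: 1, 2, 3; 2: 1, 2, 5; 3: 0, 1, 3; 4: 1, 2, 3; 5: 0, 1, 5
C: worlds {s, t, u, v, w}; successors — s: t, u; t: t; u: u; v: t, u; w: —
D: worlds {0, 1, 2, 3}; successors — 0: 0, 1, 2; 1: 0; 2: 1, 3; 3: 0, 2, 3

C

This is the axiom for transitivity; its first-order frame correspondent is ∀x ∀y ∀z (Rxy ∧ Ryz → Rxz).
A: fails — R34 and R40 but not R30.
B: fails — R31 and R12 but not R32.
C: holds.
D: fails — R10 and R02 but not R12.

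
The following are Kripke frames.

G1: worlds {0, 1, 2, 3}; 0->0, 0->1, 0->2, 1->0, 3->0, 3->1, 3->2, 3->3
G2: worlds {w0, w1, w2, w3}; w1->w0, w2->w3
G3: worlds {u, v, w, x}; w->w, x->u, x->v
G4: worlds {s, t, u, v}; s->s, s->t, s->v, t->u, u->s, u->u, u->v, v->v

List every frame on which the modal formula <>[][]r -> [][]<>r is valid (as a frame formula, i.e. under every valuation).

G2, G3

The schema corresponds to a generalized confluence (Geach) condition: forall x forall y forall z ((xRy & x R^2 z) -> exists w (y R^2 w & zRw)).
G1: fails — 0R0, 0R²2 but no w with 0R²w and 2Rw.
G2: holds.
G3: holds.
G4: fails — sRv, sR²t but no w with vR²w and tRw.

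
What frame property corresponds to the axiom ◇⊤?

◇⊤ holds at w iff w has a successor, so frame-validity of ◇⊤ is exactly seriality. Equivalently via □ψ → ◇ψ:
Suppose □ψ→◇ψ is valid. At any x set V(ψ)=W. Then □ψ at x, so ◇ψ at x, so x has a successor.
The converse is a direct semantic check.
Frame condition: ∀x ∃y Rxy.

seriality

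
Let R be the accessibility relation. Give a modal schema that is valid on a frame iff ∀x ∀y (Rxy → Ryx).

A defining formula is r → □◇r (the B axiom).
Suppose r→□◇r is valid. Take Rxy and set V(r)={x}. Then r at x, so □◇r at x, so ◇r at y, so some z with Ryz has r; z=x, i.e. Ryx.

r → □◇r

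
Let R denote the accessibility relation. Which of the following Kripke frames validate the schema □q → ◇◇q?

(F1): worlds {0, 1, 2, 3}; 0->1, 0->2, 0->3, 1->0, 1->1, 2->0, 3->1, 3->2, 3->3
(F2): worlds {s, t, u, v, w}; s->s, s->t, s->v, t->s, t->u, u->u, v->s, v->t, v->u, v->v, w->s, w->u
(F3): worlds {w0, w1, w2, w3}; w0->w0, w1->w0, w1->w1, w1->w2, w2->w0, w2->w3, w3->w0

Frame correspondent (Sahlqvist): ∀x ∃w (xRw ∧ xR²w) — i.e. a generalized confluence (Geach) condition.
(F1): fails — at 2 but no w with 2Rw and 2R²w.
(F2): ✓.
(F3): ✓.
Valid on: (F2), (F3).

(F2), (F3)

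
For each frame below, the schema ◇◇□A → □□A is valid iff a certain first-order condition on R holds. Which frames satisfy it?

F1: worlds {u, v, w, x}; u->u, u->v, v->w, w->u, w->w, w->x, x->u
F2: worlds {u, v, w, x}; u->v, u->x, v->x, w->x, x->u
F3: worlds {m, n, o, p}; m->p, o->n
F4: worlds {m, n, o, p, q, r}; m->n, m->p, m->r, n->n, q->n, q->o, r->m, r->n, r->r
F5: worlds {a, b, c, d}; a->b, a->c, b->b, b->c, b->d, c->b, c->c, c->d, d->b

Frame correspondent (Sahlqvist): ∀x ∀y ∀z ((xR²y ∧ xR²z) → ∃w (yRw ∧ z = w)) — i.e. a generalized confluence (Geach) condition.
F1: fails — uR²u, uR²w but no t with uRt and w=t.
F2: fails — uR²u, uR²u but no t with uRt and u=t.
F3: condition met.
F4: fails — mR²m, mR²m but no w with mRw and m=w.
F5: fails — aR²d, aR²c but no w with dRw and c=w.
Valid on: F3.

F3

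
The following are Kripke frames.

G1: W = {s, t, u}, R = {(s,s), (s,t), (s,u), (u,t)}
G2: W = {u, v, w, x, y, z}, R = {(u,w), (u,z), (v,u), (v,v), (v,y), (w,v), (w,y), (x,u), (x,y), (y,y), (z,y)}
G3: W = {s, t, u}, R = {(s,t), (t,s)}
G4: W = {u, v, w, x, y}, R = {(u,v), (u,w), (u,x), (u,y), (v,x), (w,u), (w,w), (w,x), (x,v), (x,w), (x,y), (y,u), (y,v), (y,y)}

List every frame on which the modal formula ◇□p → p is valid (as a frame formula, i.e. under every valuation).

G3

Frame correspondent (Sahlqvist): ∀x ∀y (Rxy → Ryx) — i.e. symmetry.
G1: fails — Rsu but not Rus.
G2: fails — Ruz but not Rzu.
G3: satisfies the condition.
G4: fails — Ruv but not Rvu.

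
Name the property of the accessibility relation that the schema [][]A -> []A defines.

Suppose □□A→□A is valid. Take Rxy and set V(A)={w : xR²w}. Then □□A at x, so □A at x, so A at y, i.e. ∃z(Rxz∧Rzy).
The converse is a direct semantic check.
Frame condition: forall x forall y (Rxy -> exists z (Rxz & Rzy)).

density: forall x forall y (Rxy -> exists z (Rxz & Rzy))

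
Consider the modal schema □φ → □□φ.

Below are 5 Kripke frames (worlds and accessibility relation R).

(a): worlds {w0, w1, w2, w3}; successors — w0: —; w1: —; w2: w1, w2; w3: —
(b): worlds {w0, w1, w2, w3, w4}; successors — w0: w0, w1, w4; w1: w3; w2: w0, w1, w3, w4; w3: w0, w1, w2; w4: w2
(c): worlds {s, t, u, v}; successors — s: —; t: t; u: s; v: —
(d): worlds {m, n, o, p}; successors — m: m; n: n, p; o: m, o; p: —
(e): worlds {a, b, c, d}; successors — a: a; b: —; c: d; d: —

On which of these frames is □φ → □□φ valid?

(a), (c), (d), (e)

This is the axiom for transitivity; its first-order frame correspondent is ∀x ∀y ∀z (Rxy ∧ Ryz → Rxz).
(a): satisfies the condition.
(b): fails — Rw0w4 and Rw4w2 but not Rw0w2.
(c): satisfies the condition.
(d): satisfies the condition.
(e): satisfies the condition.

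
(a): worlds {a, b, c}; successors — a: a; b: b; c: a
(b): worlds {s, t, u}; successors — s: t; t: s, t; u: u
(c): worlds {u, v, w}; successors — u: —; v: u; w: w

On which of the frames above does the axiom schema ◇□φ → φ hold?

Frame correspondent (Sahlqvist): ∀x ∀y (Rxy → Ryx) — i.e. symmetry.
(a): fails — Rca but not Rac.
(b): ✓.
(c): fails — Rvu but not Ruv.
Valid on: (b).

(b)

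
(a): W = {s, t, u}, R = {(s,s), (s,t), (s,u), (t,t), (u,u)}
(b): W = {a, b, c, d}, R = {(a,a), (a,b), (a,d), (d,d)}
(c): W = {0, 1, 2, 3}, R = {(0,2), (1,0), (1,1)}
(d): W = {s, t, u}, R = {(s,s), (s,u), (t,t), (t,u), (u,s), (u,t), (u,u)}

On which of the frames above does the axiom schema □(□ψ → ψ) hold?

(a), (d)

Frame correspondent (Sahlqvist): ∀x ∀y (Rxy → Ryy) — i.e. shift-reflexivity.
(a): holds.
(b): fails — Rab but not Rbb.
(c): fails — R10 but not R00.
(d): holds.
Valid on: (a), (d).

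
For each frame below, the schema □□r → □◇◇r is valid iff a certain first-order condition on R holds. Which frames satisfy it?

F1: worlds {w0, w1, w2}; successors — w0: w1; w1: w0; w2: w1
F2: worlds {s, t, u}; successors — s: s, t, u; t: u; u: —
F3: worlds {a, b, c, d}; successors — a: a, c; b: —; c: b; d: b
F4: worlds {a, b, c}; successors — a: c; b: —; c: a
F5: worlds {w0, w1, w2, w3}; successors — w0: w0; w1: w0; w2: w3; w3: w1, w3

F5

This is the axiom for a generalized confluence (Geach) condition; its first-order frame correspondent is ∀x ∀z (xRz → ∃w (xR²w ∧ zR²w)).
F1: fails — w0Rw1 but no w with w0R²w and w1R²w.
F2: fails — sRt but no w with sR²w and tR²w.
F3: fails — aRc but no w with aR²w and cR²w.
F4: fails — aRc but no w with aR²w and cR²w.
F5: satisfies the condition.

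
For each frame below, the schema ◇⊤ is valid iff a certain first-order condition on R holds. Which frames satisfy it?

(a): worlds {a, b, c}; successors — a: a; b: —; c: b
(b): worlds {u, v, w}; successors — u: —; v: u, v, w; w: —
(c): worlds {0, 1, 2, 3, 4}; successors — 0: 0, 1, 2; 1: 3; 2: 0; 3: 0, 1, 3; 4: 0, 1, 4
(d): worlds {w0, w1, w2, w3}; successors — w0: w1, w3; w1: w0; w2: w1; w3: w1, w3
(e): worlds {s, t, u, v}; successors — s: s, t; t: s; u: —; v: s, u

Frame correspondent (Sahlqvist): ∀x ∃y Rxy — i.e. seriality.
(a): fails — world b has no successor.
(b): fails — world u has no successor.
(c): condition met.
(d): condition met.
(e): fails — world u has no successor.

(c), (d)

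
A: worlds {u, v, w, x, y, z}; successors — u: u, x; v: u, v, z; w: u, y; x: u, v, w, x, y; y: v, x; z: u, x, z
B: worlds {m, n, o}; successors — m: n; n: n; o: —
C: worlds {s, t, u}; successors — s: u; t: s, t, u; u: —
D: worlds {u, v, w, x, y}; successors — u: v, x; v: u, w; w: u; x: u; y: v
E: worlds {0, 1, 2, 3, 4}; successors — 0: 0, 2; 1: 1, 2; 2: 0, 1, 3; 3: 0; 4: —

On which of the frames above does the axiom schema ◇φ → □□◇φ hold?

B

Frame correspondent (Sahlqvist): ∀x ∀y ∀z ((xRy ∧ xR²z) → ∃w (y = w ∧ zRw)) — i.e. a generalized confluence (Geach) condition.
A: fails — uRu, uR²y but no t with u=t and yRt.
B: satisfies the condition.
C: fails — tRs, tR²s but no w with s=w and sRw.
D: fails — uRv, uR²w but no t with v=t and wRt.
E: fails — 0R0, 0R²1 but no w with 0=w and 1Rw.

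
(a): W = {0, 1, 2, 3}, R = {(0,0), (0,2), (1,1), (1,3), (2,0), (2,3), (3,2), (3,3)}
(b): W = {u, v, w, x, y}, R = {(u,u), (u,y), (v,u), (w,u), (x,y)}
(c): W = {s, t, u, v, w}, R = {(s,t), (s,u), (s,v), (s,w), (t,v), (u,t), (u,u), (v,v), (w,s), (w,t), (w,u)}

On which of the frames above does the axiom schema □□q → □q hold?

(a)

The schema corresponds to density: ∀x ∀y (Rxy → ∃z (Rxz ∧ Rzy)).
(a): condition met.
(b): fails — Rxy but no z with Rxz and Rzy.
(c): fails — Rsw but no z with Rsz and Rzw.
Valid on: (a).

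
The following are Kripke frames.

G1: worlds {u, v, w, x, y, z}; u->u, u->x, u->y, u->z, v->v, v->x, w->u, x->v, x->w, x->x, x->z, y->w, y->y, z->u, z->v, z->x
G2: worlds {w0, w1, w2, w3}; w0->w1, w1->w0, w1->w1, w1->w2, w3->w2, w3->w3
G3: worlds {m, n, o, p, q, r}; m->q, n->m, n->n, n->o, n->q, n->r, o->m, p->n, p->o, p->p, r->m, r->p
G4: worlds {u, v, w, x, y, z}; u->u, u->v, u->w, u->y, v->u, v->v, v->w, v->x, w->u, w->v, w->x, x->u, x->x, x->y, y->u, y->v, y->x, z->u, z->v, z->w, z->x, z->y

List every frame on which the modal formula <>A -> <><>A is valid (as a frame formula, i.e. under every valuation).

G1, G2, G4

The schema corresponds to a generalized confluence (Geach) condition: forall x forall y (xRy -> exists w (y = w & x R^2 w)).
G1: condition met.
G2: condition met.
G3: fails — mRq but no w with q=w and mR²w.
G4: condition met.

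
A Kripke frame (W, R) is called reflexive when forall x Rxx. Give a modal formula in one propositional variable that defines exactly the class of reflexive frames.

This is reflexivity; the standard corresponding axiom is T: □ψ → ψ.
Suppose □ψ→ψ is valid. At any x set V(ψ)={w : Rxw}. Then □ψ holds at x, so ψ holds at x, i.e. Rxx.

□ψ → ψ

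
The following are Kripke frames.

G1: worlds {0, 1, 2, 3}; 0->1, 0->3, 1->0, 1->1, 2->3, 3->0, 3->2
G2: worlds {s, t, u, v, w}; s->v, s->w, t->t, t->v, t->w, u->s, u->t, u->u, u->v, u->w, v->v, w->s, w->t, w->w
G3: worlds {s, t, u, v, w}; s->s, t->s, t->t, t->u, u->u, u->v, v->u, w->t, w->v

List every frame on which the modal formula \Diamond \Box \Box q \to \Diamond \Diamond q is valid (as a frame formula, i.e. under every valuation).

Frame correspondent (Sahlqvist): \forall x \forall y (xRy \to \exists w (y R^2 w \wedge x R^2 w)) — i.e. a generalized confluence (Geach) condition.
G1: fails — 2R3 but no w with 3R²w and 2R²w.
G2: satisfies the condition.
G3: satisfies the condition.
Valid on: G2, G3.

G2, G3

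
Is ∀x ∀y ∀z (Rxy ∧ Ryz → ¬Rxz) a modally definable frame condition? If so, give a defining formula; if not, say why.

No — not modally definable

Any modally definable frame class is closed under surjective bounded morphisms.
The 7-cycle (worlds 0,1,2,3,4,5,6 with 0→1→2→3→4→5→6→0) is intransitive. Mapping every world to a single reflexive point • is a surjective bounded morphism; the reflexive point is not intransitive (R••∧R•• but R••).
So no modal formula (or set of formulas) defines exactly the intransitive frames.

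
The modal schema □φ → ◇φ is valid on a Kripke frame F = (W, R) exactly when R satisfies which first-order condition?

This is the D axiom.
It corresponds to seriality: ∀x ∃y Rxy.

seriality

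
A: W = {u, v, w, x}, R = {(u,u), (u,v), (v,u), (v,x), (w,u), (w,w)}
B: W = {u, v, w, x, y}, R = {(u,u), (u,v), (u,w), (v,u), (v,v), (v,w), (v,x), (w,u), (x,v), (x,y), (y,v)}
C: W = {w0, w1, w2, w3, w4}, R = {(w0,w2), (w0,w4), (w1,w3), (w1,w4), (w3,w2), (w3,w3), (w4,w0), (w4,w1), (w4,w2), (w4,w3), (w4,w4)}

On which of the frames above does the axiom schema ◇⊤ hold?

B

The schema corresponds to seriality: ∀x ∃y Rxy.
A: fails — world x has no successor.
B: holds.
C: fails — world w2 has no successor.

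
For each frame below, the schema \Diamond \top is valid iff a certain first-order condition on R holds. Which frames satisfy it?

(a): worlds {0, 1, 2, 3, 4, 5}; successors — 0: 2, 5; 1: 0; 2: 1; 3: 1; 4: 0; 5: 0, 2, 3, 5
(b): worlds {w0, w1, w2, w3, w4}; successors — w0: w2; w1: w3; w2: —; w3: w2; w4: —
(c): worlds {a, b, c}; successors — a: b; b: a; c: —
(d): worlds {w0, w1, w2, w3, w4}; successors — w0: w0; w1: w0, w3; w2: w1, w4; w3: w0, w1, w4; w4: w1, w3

(a), (d)

Frame correspondent (Sahlqvist): \forall x \exists y Rxy — i.e. seriality.
(a): condition met.
(b): fails — world w2 has no successor.
(c): fails — world c has no successor.
(d): condition met.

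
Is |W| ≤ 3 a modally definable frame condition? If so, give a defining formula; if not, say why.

Any modally definable frame class is closed under disjoint unions.
Any modal formula valid on each of 4 disjoint one-world frames is valid on their disjoint union (validity is preserved under disjoint unions). Each one-world frame has |W|=1≤3, but the union has |W|=4.
Hence having at most 3 worlds is not modally definable.

Not definable by any modal formula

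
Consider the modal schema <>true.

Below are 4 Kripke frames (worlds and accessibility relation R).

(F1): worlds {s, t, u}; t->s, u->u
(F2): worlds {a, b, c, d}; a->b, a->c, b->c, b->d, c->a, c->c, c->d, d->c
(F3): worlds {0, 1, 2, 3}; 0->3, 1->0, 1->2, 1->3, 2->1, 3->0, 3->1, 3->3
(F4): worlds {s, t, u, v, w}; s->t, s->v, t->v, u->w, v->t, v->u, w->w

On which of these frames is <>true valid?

(F2), (F3), (F4)

This is the axiom for seriality; its first-order frame correspondent is forall x exists y Rxy.
(F1): fails — world s has no successor.
(F2): holds.
(F3): holds.
(F4): holds.
Valid on: (F2), (F3), (F4).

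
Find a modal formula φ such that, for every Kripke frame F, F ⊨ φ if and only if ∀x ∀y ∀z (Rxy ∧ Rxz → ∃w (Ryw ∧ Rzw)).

This is convergence; the standard corresponding axiom is .2: ◇□s → □◇s.
Suppose ◇□s→□◇s is valid. Take Rxy, Rxz and set V(s)={w : Ryw}. Then □s at y so ◇□s at x, so □◇s at x, so ◇s at z, giving w with Rzw and Ryw.

◇□s → □◇s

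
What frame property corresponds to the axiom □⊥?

emptiness of R

□⊥ is valid iff no world has any successor (otherwise □⊥ fails at any world with one).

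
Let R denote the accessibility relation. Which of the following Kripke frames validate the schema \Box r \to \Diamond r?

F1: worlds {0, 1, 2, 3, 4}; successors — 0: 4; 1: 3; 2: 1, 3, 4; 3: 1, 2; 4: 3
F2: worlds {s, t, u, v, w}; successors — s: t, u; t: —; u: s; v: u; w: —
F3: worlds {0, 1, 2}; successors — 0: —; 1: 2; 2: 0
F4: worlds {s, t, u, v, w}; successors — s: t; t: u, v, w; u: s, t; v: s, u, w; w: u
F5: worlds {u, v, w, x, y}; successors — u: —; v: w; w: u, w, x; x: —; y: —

The schema corresponds to seriality: \forall x \exists y Rxy.
F1: condition met.
F2: fails — world t has no successor.
F3: fails — world 0 has no successor.
F4: condition met.
F5: fails — world u has no successor.
Valid on: F1, F4.

F1, F4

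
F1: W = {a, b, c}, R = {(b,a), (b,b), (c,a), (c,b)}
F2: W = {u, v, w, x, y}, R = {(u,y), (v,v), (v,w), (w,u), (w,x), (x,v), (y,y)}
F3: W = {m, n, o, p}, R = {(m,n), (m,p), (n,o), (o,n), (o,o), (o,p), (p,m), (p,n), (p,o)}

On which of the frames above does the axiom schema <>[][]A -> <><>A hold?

This is the axiom for a generalized confluence (Geach) condition; its first-order frame correspondent is forall x forall y (xRy -> exists w (y R^2 w & x R^2 w)).
F1: fails — bRa but no w with aR²w and bR²w.
F2: ✓.
F3: ✓.
Valid on: F2, F3.

F2, F3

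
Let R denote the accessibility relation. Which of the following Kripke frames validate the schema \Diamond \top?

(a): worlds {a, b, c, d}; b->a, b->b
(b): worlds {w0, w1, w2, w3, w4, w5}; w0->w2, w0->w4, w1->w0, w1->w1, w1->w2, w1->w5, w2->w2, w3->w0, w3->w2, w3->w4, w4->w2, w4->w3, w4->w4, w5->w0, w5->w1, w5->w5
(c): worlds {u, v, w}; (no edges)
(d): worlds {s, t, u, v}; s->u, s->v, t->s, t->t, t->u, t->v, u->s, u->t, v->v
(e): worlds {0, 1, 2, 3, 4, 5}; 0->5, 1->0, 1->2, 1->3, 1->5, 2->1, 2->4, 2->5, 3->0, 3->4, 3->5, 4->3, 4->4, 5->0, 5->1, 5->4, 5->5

The schema corresponds to seriality: \forall x \exists y Rxy.
(a): fails — world a has no successor.
(b): ✓.
(c): fails — world u has no successor.
(d): ✓.
(e): ✓.
Valid on: (b), (d), (e).

(b), (d), (e)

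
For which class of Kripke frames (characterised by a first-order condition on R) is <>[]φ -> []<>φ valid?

Suppose ◇□φ→□◇φ is valid. Take Rxy, Rxz and set V(φ)={w : Ryw}. Then □φ at y so ◇□φ at x, so □◇φ at x, so ◇φ at z, giving w with Rzw and Ryw.
Conversely, any frame satisfying forall x forall y forall z (Rxy & Rxz -> exists w (Ryw & Rzw)) validates the schema.
So the correspondent is convergence.

convergence: forall x forall y forall z (Rxy & Rxz -> exists w (Ryw & Rzw))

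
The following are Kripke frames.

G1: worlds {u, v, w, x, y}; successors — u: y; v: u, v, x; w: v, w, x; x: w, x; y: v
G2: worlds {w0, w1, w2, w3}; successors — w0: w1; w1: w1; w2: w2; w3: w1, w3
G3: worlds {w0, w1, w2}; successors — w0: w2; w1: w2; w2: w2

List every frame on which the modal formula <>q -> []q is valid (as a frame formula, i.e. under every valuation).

Frame correspondent (Sahlqvist): forall x forall y forall z (Rxy & Rxz -> y = z) — i.e. partial functionality.
G1: fails — v sees both u and v.
G2: fails — w3 sees both w1 and w3.
G3: satisfies the condition.
Valid on: G3.

G3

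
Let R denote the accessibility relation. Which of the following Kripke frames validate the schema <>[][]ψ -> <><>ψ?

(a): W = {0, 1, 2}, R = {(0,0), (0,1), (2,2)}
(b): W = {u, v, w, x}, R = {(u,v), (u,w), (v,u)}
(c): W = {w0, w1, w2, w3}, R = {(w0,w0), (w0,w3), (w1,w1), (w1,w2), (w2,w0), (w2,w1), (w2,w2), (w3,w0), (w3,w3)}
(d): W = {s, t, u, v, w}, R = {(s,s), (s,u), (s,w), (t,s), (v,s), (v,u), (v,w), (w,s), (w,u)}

(c)

Frame correspondent (Sahlqvist): forall x forall y (xRy -> exists w (y R^2 w & x R^2 w)) — i.e. a generalized confluence (Geach) condition.
(a): fails — 0R1 but no w with 1R²w and 0R²w.
(b): fails — uRv but no t with vR²t and uR²t.
(c): satisfies the condition.
(d): fails — sRu but no w* with uR²w* and sR²w*.
Valid on: (c).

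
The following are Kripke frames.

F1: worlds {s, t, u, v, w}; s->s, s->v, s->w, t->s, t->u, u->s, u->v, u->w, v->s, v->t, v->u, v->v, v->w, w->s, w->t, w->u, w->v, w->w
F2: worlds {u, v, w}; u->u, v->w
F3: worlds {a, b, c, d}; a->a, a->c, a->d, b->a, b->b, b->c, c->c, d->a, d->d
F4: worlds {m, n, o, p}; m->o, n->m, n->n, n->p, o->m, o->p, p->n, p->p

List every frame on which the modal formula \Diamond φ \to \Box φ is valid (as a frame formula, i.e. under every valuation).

F2

The schema corresponds to partial functionality: \forall x \forall y \forall z (Rxy \wedge Rxz \to y = z).
F1: fails — s sees both s and v.
F2: ✓.
F3: fails — a sees both a and c.
F4: fails — n sees both m and n.
Valid on: F2.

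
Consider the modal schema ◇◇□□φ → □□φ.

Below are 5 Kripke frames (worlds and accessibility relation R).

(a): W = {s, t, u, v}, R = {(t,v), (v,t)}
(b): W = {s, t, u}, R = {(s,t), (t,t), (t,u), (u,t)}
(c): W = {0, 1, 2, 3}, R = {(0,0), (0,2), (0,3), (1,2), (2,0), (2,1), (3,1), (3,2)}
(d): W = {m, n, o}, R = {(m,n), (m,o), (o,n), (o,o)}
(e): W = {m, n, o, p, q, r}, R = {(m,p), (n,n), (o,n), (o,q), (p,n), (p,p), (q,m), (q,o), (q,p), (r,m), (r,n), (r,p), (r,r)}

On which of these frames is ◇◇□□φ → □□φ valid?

(a), (b)

The schema corresponds to a generalized confluence (Geach) condition: ∀x ∀y ∀z ((xR²y ∧ xR²z) → ∃w (yR²w ∧ z = w)).
(a): condition met.
(b): condition met.
(c): fails — 0R²1, 0R²2 but no w with 1R²w and 2=w.
(d): fails — mR²n, mR²n but no w with nR²w and n=w.
(e): fails — mR²n, mR²p but no w with nR²w and p=w.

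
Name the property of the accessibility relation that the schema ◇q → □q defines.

partial functionality

Suppose ◇q→□q is valid. Take Rxy, Rxz and set V(q)={y}. Then ◇q at x, so □q at x, so q at z, i.e. z=y.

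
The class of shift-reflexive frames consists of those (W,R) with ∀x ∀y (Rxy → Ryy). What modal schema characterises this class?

□(□s → s)

The condition is shift-reflexivity. The T□ schema □(□s → s) defines it.
Suppose □(□s→s) is valid. Take Rxy and set V(s)={w : Ryw}. Then at y, □s holds; since □(□s→s) at x, □s→s at y, so s at y, i.e. Ryy.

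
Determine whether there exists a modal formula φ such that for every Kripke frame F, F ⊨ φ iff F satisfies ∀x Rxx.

Yes, by □p → p

The condition is reflexivity. A defining modal formula is □p → p.
Suppose □p→p is valid. At any x set V(p)={w : Rxw}. Then □p holds at x, so p holds at x, i.e. Rxx.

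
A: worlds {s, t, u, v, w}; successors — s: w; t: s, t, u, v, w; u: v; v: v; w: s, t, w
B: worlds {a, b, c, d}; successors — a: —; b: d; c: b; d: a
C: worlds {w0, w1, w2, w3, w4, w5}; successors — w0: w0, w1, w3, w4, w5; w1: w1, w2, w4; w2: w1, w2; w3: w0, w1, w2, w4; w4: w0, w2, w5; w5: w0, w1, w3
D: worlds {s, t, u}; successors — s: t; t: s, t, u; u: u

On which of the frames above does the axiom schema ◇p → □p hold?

B

The schema corresponds to partial functionality: ∀x ∀y ∀z (Rxy ∧ Rxz → y = z).
A: fails — t sees both s and t.
B: ✓.
C: fails — w0 sees both w0 and w1.
D: fails — t sees both s and t.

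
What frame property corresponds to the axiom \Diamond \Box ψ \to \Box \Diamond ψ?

Suppose ◇□ψ→□◇ψ is valid. Take Rxy, Rxz and set V(ψ)={w : Ryw}. Then □ψ at y so ◇□ψ at x, so □◇ψ at x, so ◇ψ at z, giving w with Rzw and Ryw.
Conversely, any frame satisfying \forall x \forall y \forall z (Rxy \wedge Rxz \to \exists w (Ryw \wedge Rzw)) validates the schema.
So the correspondent is convergence.

convergence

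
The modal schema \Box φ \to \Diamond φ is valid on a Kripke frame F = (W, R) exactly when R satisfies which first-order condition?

Suppose □φ→◇φ is valid. At any x set V(φ)=W. Then □φ at x, so ◇φ at x, so x has a successor.

seriality: \forall x \exists y Rxy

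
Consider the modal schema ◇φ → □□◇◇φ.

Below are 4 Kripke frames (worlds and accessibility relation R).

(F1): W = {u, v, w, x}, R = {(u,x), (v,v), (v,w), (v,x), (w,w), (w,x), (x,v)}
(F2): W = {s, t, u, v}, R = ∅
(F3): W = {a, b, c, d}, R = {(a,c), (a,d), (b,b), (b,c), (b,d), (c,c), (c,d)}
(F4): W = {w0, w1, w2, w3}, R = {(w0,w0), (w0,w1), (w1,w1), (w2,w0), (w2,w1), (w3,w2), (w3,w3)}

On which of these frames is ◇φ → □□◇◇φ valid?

(F1), (F2)

The schema corresponds to a generalized confluence (Geach) condition: ∀x ∀y ∀z ((xRy ∧ xR²z) → ∃w (y = w ∧ zR²w)).
(F1): ✓.
(F2): ✓.
(F3): fails — aRc, aR²d but no w with c=w and dR²w.
(F4): fails — w0Rw0, w0R²w1 but no w with w0=w and w1R²w.
Valid on: (F1), (F2).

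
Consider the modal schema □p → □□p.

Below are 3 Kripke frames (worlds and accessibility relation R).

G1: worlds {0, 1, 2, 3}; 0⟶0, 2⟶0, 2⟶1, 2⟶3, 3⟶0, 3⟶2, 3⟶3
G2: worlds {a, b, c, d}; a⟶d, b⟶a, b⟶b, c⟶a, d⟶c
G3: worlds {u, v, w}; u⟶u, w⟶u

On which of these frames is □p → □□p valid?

G3

This is the axiom for transitivity; its first-order frame correspondent is ∀x ∀y ∀z (Rxy ∧ Ryz → Rxz).
G1: fails — R32 and R21 but not R31.
G2: fails — Rdc and Rca but not Rda.
G3: satisfies the condition.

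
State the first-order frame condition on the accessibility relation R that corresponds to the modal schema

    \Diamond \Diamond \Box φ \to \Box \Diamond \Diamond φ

\forall x \forall y \forall z ((x R^2 y \wedge xRz) \to \exists w (yRw \wedge z R^2 w))

This is a Sahlqvist (Geach-type) schema ◇^2□^1φ → □^1◇^2φ.
Minimal-valuation argument: fix x; take any y with xR^2y and any z with xR^1z. Set V(φ) to the set of worlds R-reachable from y in exactly 1 step. Then □^1φ holds at y, so the antecedent holds at x; validity forces ◇^2φ at z, giving a w with zR^2w and yR^1w.
First-order correspondent: \forall x \forall y \forall z ((x R^2 y \wedge xRz) \to \exists w (yRw \wedge z R^2 w)).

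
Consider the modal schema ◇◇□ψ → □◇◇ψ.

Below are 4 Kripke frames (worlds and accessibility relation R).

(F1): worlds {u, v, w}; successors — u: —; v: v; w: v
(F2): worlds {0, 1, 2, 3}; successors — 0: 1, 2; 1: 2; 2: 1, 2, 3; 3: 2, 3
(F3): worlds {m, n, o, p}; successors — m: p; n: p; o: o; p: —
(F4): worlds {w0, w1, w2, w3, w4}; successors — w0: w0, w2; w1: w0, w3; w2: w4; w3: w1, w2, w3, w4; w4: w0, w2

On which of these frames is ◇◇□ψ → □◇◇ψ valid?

The schema corresponds to a generalized confluence (Geach) condition: ∀x ∀y ∀z ((xR²y ∧ xRz) → ∃w (yRw ∧ zR²w)).
(F1): condition met.
(F2): condition met.
(F3): condition met.
(F4): fails — w0R²w2, w0Rw2 but no w with w2Rw and w2R²w.
Valid on: (F1), (F2), (F3).

(F1), (F2), (F3)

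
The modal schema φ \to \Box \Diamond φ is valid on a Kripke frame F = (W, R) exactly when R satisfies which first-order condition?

Suppose φ→□◇φ is valid. Take Rxy and set V(φ)={x}. Then φ at x, so □◇φ at x, so ◇φ at y, so some z with Ryz has φ; z=x, i.e. Ryx.

symmetry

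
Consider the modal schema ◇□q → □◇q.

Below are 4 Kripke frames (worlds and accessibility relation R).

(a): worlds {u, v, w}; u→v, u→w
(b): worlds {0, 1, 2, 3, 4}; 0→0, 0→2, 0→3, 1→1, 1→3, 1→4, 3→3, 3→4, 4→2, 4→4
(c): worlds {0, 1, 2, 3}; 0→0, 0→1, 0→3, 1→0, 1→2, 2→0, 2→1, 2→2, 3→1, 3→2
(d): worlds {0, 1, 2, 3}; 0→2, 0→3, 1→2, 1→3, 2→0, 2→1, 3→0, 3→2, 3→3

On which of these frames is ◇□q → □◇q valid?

(c)

Frame correspondent (Sahlqvist): ∀x ∀y ∀z (Rxy ∧ Rxz → ∃w (Ryw ∧ Rzw)) — i.e. convergence.
(a): fails — Ruv and Ruv but v and v have no common successor.
(b): fails — R00 and R02 but 0 and 2 have no common successor.
(c): holds.
(d): fails — R32 and R30 but 2 and 0 have no common successor.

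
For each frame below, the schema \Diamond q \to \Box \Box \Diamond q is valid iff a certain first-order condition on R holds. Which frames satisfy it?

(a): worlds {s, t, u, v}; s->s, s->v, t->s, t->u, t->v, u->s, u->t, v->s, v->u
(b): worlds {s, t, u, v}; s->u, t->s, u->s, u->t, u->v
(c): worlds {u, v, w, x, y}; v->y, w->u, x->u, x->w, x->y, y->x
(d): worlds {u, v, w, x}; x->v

(d)

This is the axiom for a generalized confluence (Geach) condition; its first-order frame correspondent is \forall x \forall y \forall z ((xRy \wedge x R^2 z) \to \exists w (y = w \wedge zRw)).
(a): fails — sRv, sR²u but no w with v=w and uRw.
(b): fails — sRu, sR²t but no w with u=w and tRw.
(c): fails — xRu, xR²u but no t with u=t and uRt.
(d): ✓.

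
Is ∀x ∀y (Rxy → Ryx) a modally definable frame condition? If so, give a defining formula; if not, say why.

This is a Sahlqvist condition; the B axiom p → □◇p defines it.
Suppose p→□◇p is valid. Take Rxy and set V(p)={x}. Then p at x, so □◇p at x, so ◇p at y, so some z with Ryz has p; z=x, i.e. Ryx.

Yes — defined by p → □◇p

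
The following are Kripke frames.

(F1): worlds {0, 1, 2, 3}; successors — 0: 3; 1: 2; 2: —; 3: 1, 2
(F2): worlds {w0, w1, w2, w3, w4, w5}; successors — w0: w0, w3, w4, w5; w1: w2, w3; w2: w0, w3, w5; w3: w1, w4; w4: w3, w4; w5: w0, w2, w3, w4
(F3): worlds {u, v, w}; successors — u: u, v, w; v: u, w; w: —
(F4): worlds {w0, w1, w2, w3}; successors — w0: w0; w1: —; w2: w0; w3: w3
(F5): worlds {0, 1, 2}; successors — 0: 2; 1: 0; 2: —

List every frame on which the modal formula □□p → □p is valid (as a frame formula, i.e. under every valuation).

(F3), (F4)

This is the axiom for density; its first-order frame correspondent is ∀x ∀y (Rxy → ∃z (Rxz ∧ Rzy)).
(F1): fails — R12 but no z with R1z and Rz2.
(F2): fails — Rw1w2 but no z with Rw1z and Rzw2.
(F3): ✓.
(F4): ✓.
(F5): fails — R10 but no z with R1z and Rz0.
Valid on: (F3), (F4).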